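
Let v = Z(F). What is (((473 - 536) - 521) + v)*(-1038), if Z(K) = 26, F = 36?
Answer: 579204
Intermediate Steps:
v = 26
(((473 - 536) - 521) + v)*(-1038) = (((473 - 536) - 521) + 26)*(-1038) = ((-63 - 521) + 26)*(-1038) = (-584 + 26)*(-1038) = -558*(-1038) = 579204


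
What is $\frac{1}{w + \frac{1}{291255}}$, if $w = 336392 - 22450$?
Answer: $\frac{291255}{91437177211} \approx 3.1853 \cdot 10^{-6}$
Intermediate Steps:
$w = 313942$ ($w = 336392 - 22450 = 313942$)
$\frac{1}{w + \frac{1}{291255}} = \frac{1}{313942 + \frac{1}{291255}} = \frac{1}{\frac{91437177211}{291255}} = \frac{291255}{91437177211}$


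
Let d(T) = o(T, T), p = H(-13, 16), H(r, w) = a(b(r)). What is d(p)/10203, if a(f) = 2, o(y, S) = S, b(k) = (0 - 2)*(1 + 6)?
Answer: 2/10203 ≈ 0.00019602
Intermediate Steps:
b(k) = -14 (b(k) = -2*7 = -14)
H(r, w) = 2
p = 2
d(T) = T
d(p)/10203 = 2/10203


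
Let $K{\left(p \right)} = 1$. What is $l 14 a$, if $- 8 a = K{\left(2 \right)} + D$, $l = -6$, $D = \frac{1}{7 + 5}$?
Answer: $\frac{91}{8} \approx 11.375$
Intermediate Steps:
$D = \frac{1}{12} \approx 0.083333$
$a = - \frac{13}{96}$ ($a = - \frac{1 + \frac{1}{12}}{8} = \left(- \frac{1}{8}\right) \frac{13}{12} = - \frac{13}{96} \approx -0.13542$)
$l 14 a = \left(-6\right) 14 \left(- \frac{13}{96}\right) = \left(-84\right) \left(- \frac{13}{96}\right) = \frac{91}{8}$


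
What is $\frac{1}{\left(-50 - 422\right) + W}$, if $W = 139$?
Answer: $- \frac{1}{333} \approx -0.003003$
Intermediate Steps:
$\frac{1}{\left(-50 - 422\right) + W} = \frac{1}{\left(-50 - 422\right) + 139} = \frac{1}{-472 + 139} = \frac{1}{-333} = - \frac{1}{333}$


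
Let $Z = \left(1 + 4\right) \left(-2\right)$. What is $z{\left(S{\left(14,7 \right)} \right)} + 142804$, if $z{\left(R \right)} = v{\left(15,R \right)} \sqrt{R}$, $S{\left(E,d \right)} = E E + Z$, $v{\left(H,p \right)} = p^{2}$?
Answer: $142804 + 34596 \sqrt{186} \approx 6.1463 \cdot 10^{5}$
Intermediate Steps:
$Z = -10$ ($Z = 5 \left(-2\right) = -10$)
$S{\left(E,d \right)} = -10 + E^{2}$ ($S{\left(E,d \right)} = E E - 10 = E^{2} - 10 = -10 + E^{2}$)
$z{\left(R \right)} = R^{\frac{5}{2}}$ ($z{\left(R \right)} = R^{2} \sqrt{R} = R^{\frac{5}{2}}$)
$z{\left(S{\left(14,7 \right)} \right)} + 142804 = \left(-10 + 14^{2}\right)^{\frac{5}{2}} + 142804 = \left(-10 + 196\right)^{\frac{5}{2}} + 142804 = 186^{\frac{5}{2}} + 142804 = 34596 \sqrt{186} + 142804 = 142804 + 34596 \sqrt{186}$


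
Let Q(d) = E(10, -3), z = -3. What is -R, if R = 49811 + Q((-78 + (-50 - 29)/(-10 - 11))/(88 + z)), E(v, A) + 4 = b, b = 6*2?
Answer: -49819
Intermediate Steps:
b = 12
E(v, A) = 8 (E(v, A) = -4 + 12 = 8)
Q(d) = 8
R = 49819 (R = 49811 + 8 = 49819)
-R = -1*49819 = -49819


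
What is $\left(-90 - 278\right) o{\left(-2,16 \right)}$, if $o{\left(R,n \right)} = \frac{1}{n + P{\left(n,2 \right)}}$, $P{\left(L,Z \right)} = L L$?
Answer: $- \frac{23}{17} \approx -1.3529$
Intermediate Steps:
$P{\left(L,Z \right)} = L^{2}$
$o{\left(R,n \right)} = \frac{1}{n + n^{2}}$
$\left(-90 - 278\right) o{\left(-2,16 \right)} = \left(-90 - 278\right) \frac{1}{16 \left(1 + 16\right)} = \left(-90 - 278\right) \frac{1}{16 \cdot 17} = - 368 \cdot \frac{1}{16} \cdot \frac{1}{17} = \left(-368\right) \frac{1}{272} = - \frac{23}{17}$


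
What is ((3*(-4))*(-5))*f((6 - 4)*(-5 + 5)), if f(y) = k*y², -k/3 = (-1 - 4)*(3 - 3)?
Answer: 0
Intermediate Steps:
k = 0 (k = -3*(-1 - 4)*(3 - 3) = -(-15)*0 = -3*0 = 0)
f(y) = 0 (f(y) = 0*y² = 0)
((3*(-4))*(-5))*f((6 - 4)*(-5 + 5)) = ((3*(-4))*(-5))*0 = -12*(-5)*0 = 60*0 = 0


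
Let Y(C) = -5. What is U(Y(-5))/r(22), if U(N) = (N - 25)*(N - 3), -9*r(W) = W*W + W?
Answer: -1080/253 ≈ -4.2688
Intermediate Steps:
r(W) = -W/9 - W²/9 (r(W) = -(W*W + W)/9 = -(W² + W)/9 = -(W + W²)/9 = -W/9 - W²/9)
U(N) = (-25 + N)*(-3 + N)
U(Y(-5))/r(22) = (75 + (-5)² - 28*(-5))/((-⅑*22*(1 + 22))) = (75 + 25 + 140)/((-⅑*22*23)) = 240/(-506/9) = 240*(-9/506) = -1080/253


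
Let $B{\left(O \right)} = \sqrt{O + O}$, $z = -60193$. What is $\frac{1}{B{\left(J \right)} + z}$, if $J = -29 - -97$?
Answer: $- \frac{60193}{3623197113} - \frac{2 \sqrt{34}}{3623197113} \approx -1.6616 \cdot 10^{-5}$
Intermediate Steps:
$J = 68$ ($J = -29 + 97 = 68$)
$B{\left(O \right)} = \sqrt{2} \sqrt{O}$ ($B{\left(O \right)} = \sqrt{2 O} = \sqrt{2} \sqrt{O}$)
$\frac{1}{B{\left(J \right)} + z} = \frac{1}{\sqrt{2} \sqrt{68} - 60193} = \frac{1}{\sqrt{2} \cdot 2 \sqrt{17} - 60193} = \frac{1}{2 \sqrt{34} - 60193} = \frac{1}{-60193 + 2 \sqrt{34}}$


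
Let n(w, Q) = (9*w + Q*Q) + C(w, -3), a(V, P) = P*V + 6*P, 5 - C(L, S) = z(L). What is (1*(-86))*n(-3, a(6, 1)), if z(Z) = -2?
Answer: -10664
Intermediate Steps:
C(L, S) = 7 (C(L, S) = 5 - 1*(-2) = 5 + 2 = 7)
a(V, P) = 6*P + P*V
n(w, Q) = 7 + Q**2 + 9*w (n(w, Q) = (9*w + Q*Q) + 7 = (9*w + Q**2) + 7 = (Q**2 + 9*w) + 7 = 7 + Q**2 + 9*w)
(1*(-86))*n(-3, a(6, 1)) = (1*(-86))*(7 + (1*(6 + 6))**2 + 9*(-3)) = -86*(7 + (1*12)**2 - 27) = -86*(7 + 12**2 - 27) = -86*(7 + 144 - 27) = -86*124 = -10664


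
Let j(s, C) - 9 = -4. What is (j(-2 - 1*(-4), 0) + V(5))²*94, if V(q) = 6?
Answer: 11374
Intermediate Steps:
j(s, C) = 5 (j(s, C) = 9 - 4 = 5)
(j(-2 - 1*(-4), 0) + V(5))²*94 = (5 + 6)²*94 = 11²*94 = 121*94 = 11374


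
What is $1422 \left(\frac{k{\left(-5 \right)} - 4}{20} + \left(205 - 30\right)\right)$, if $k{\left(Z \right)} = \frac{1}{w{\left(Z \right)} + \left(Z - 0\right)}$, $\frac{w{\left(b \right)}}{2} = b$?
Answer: $\frac{12428043}{50} \approx 2.4856 \cdot 10^{5}$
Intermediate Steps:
$w{\left(b \right)} = 2 b$
$k{\left(Z \right)} = \frac{1}{3 Z}$ ($k{\left(Z \right)} = \frac{1}{2 Z + \left(Z - 0\right)} = \frac{1}{2 Z + \left(Z + 0\right)} = \frac{1}{2 Z + Z} = \frac{1}{3 Z}$)
$1422 \left(\frac{k{\left(-5 \right)} - 4}{20} + \left(205 - 30\right)\right) = 1422 \left(\frac{\frac{1}{3 \left(-5\right)} - 4}{20} + \left(205 - 30\right)\right) = 1422 \left(\frac{\frac{1}{3} \left(- \frac{1}{5}\right) - 4}{20} + 175\right) = 1422 \left(\frac{- \frac{1}{15} - 4}{20} + 175\right) = 1422 \left(\frac{1}{20} \left(- \frac{61}{15}\right) + 175\right) = 1422 \left(- \frac{61}{300} + 175\right) = 1422 \cdot \frac{52439}{300} = \frac{12428043}{50}$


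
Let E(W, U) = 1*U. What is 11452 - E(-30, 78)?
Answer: 11374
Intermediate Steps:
E(W, U) = U
11452 - E(-30, 78) = 11452 - 1*78 = 11452 - 78 = 11374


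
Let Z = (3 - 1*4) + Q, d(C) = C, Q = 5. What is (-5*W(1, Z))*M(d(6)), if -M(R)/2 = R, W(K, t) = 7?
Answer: 420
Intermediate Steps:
Z = 4 (Z = (3 - 1*4) + 5 = (3 - 4) + 5 = -1 + 5 = 4)
M(R) = -2*R
(-5*W(1, Z))*M(d(6)) = (-5*7)*(-2*6) = -35*(-12) = 420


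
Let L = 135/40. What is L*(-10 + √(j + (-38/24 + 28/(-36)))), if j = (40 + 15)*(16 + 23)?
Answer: -135/4 + 9*√77135/16 ≈ 122.47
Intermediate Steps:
j = 2145 (j = 55*39 = 2145)
L = 27/8 (L = 135*(1/40) = 27/8 ≈ 3.3750)
L*(-10 + √(j + (-38/24 + 28/(-36)))) = 27*(-10 + √(2145 + (-38/24 + 28/(-36))))/8 = 27*(-10 + √(2145 + (-38*1/24 + 28*(-1/36))))/8 = 27*(-10 + √(2145 + (-19/12 - 7/9)))/8 = 27*(-10 + √(2145 - 85/36))/8 = 27*(-10 + √(77135/36))/8 = 27*(-10 + √77135/6)/8 = -135/4 + 9*√77135/16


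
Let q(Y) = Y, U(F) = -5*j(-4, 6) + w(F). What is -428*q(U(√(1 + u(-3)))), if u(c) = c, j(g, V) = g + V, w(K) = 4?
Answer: 2568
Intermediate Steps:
j(g, V) = V + g
U(F) = -6 (U(F) = -5*(6 - 4) + 4 = -5*2 + 4 = -10 + 4 = -6)
-428*q(U(√(1 + u(-3)))) = -428*(-6) = 2568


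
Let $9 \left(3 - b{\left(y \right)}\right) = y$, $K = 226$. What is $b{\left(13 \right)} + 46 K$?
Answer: $\frac{93578}{9} \approx 10398.0$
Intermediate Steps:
$b{\left(y \right)} = 3 - \frac{y}{9}$
$b{\left(13 \right)} + 46 K = \left(3 - \frac{13}{9}\right) + 46 \cdot 226 = \left(3 - \frac{13}{9}\right) + 10396 = \frac{14}{9} + 10396 = \frac{93578}{9}$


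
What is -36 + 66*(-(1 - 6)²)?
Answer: -1686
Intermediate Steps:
-36 + 66*(-(1 - 6)²) = -36 + 66*(-1*(-5)²) = -36 + 66*(-1*25) = -36 + 66*(-25) = -36 - 1650 = -1686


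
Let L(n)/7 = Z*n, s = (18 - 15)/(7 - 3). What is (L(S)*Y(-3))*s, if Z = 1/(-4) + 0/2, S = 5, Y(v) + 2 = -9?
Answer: 1155/16 ≈ 72.188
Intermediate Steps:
Y(v) = -11 (Y(v) = -2 - 9 = -11)
Z = -1/4 (Z = 1*(-1/4) + 0*(1/2) = -1/4 + 0 = -1/4 ≈ -0.25000)
s = 3/4 ≈ 0.75000
L(n) = -7*n/4 (L(n) = 7*(-n/4) = -7*n/4)
(L(S)*Y(-3))*s = (-7/4*5*(-11))*(3/4) = -35/4*(-11)*(3/4) = (385/4)*(3/4) = 1155/16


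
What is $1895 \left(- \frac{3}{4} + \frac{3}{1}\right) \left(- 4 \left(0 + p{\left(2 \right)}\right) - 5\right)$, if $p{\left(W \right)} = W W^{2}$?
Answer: $- \frac{631035}{4} \approx -1.5776 \cdot 10^{5}$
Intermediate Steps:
$p{\left(W \right)} = W^{3}$
$1895 \left(- \frac{3}{4} + \frac{3}{1}\right) \left(- 4 \left(0 + p{\left(2 \right)}\right) - 5\right) = 1895 \left(- \frac{3}{4} + \frac{3}{1}\right) \left(- 4 \left(0 + 2^{3}\right) - 5\right) = 1895 \left(\left(-3\right) \frac{1}{4} + 3 \cdot 1\right) \left(- 4 \left(0 + 8\right) - 5\right) = 1895 \left(- \frac{3}{4} + 3\right) \left(\left(-4\right) 8 - 5\right) = 1895 \frac{9 \left(-32 - 5\right)}{4} = 1895 \cdot \frac{9}{4} \left(-37\right) = 1895 \left(- \frac{333}{4}\right) = - \frac{631035}{4}$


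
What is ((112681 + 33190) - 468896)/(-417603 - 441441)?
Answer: 107675/286348 ≈ 0.37603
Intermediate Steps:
((112681 + 33190) - 468896)/(-417603 - 441441) = (145871 - 468896)/(-859044) = -323025*(-1/859044) = 107675/286348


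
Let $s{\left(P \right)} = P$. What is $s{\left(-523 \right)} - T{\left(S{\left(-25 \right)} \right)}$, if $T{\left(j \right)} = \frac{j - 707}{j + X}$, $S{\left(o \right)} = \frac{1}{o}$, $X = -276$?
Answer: $- \frac{3626899}{6901} \approx -525.56$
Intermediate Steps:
$T{\left(j \right)} = \frac{-707 + j}{-276 + j}$ ($T{\left(j \right)} = \frac{j - 707}{j - 276} = \frac{-707 + j}{-276 + j}$)
$s{\left(-523 \right)} - T{\left(S{\left(-25 \right)} \right)} = -523 - \frac{-707 + \frac{1}{-25}}{-276 + \frac{1}{-25}} = -523 - \frac{-707 - \frac{1}{25}}{-276 - \frac{1}{25}} = -523 - \frac{1}{- \frac{6901}{25}} \left(- \frac{17676}{25}\right) = -523 - \left(- \frac{25}{6901}\right) \left(- \frac{17676}{25}\right) = -523 - \frac{17676}{6901} = - \frac{3626899}{6901}$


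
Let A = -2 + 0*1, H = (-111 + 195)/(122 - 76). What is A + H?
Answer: -4/23 ≈ -0.17391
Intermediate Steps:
H = 42/23 (H = 84/46 = 84*(1/46) = 42/23 ≈ 1.8261)
A = -2 (A = -2 + 0 = -2)
A + H = -2 + 42/23 = -4/23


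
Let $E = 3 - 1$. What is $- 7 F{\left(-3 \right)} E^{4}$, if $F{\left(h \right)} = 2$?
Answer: $-224$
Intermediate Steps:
$E = 2$
$- 7 F{\left(-3 \right)} E^{4} = \left(-7\right) 2 \cdot 2^{4} = \left(-14\right) 16 = -224$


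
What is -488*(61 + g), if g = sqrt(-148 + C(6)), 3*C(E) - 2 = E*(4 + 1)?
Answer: -29768 - 976*I*sqrt(309)/3 ≈ -29768.0 - 5718.8*I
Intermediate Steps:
C(E) = 2/3 + 5*E/3 (C(E) = 2/3 + (E*(4 + 1))/3 = 2/3 + (E*5)/3 = 2/3 + (5*E)/3 = 2/3 + 5*E/3)
g = 2*I*sqrt(309)/3 (g = sqrt(-148 + (2/3 + (5/3)*6)) = sqrt(-148 + (2/3 + 10)) = sqrt(-148 + 32/3) = sqrt(-412/3) = 2*I*sqrt(309)/3 ≈ 11.719*I)
-488*(61 + g) = -488*(61 + 2*I*sqrt(309)/3) = -29768 - 976*I*sqrt(309)/3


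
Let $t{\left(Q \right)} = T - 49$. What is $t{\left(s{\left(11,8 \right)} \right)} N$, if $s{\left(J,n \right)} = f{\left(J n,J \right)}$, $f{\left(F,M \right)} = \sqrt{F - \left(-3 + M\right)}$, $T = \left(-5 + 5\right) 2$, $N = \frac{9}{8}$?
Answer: $- \frac{441}{8} \approx -55.125$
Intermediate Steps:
$N = \frac{9}{8}$ ($N = 9 \cdot \frac{1}{8} = \frac{9}{8} \approx 1.125$)
$T = 0$ ($T = 0 \cdot 2 = 0$)
$f{\left(F,M \right)} = \sqrt{3 + F - M}$
$s{\left(J,n \right)} = \sqrt{3 - J + J n}$ ($s{\left(J,n \right)} = \sqrt{3 + J n - J} = \sqrt{3 - J + J n}$)
$t{\left(Q \right)} = -49$ ($t{\left(Q \right)} = 0 - 49 = -49$)
$t{\left(s{\left(11,8 \right)} \right)} N = \left(-49\right) \frac{9}{8} = - \frac{441}{8}$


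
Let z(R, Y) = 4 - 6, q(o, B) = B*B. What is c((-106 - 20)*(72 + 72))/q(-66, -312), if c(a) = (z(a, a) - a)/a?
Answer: -9071/883104768 ≈ -1.0272e-5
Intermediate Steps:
q(o, B) = B**2
z(R, Y) = -2
c(a) = (-2 - a)/a
c((-106 - 20)*(72 + 72))/q(-66, -312) = ((-2 - (-106 - 20)*(72 + 72))/(((-106 - 20)*(72 + 72))))/((-312)**2) = ((-2 - (-126)*144)/((-126*144)))/97344 = ((-2 - 1*(-18144))/(-18144))*(1/97344) = -(-2 + 18144)/18144*(1/97344) = -1/18144*18142*(1/97344) = -9071/9072*1/97344 = -9071/883104768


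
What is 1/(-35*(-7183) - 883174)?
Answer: -1/631769 ≈ -1.5829e-6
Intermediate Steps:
1/(-35*(-7183) - 883174) = 1/(251405 - 883174) = 1/(-631769) = -1/631769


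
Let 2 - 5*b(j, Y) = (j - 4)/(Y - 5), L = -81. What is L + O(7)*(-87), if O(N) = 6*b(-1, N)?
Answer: -2754/5 ≈ -550.80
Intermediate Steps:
b(j, Y) = 2/5 - (-4 + j)/(5*(-5 + Y)) (b(j, Y) = 2/5 - (j - 4)/(5*(Y - 5)) = 2/5 - (-4 + j)/(5*(-5 + Y)))
O(N) = 6*(-5 + 2*N)/(5*(-5 + N)) (O(N) = 6*((-6 - 1*(-1) + 2*N)/(5*(-5 + N))) = 6*((-6 + 1 + 2*N)/(5*(-5 + N))) = 6*((-5 + 2*N)/(5*(-5 + N))) = 6*(-5 + 2*N)/(5*(-5 + N)))
L + O(7)*(-87) = -81 + (6*(-5 + 2*7)/(5*(-5 + 7)))*(-87) = -81 + ((6/5)*(-5 + 14)/2)*(-87) = -81 + ((6/5)*(1/2)*9)*(-87) = -81 + (27/5)*(-87) = -81 - 2349/5 = -2754/5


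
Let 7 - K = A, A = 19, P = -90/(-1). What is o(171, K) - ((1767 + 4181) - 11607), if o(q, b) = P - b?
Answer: 5761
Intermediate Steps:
P = 90 (P = -90*(-1) = 90)
K = -12 (K = 7 - 1*19 = 7 - 19 = -12)
o(q, b) = 90 - b
o(171, K) - ((1767 + 4181) - 11607) = (90 - 1*(-12)) - ((1767 + 4181) - 11607) = (90 + 12) - (5948 - 11607) = 102 - 1*(-5659) = 102 + 5659 = 5761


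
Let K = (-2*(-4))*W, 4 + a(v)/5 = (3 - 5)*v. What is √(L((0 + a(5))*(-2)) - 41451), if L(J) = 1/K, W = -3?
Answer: 5*I*√238758/12 ≈ 203.6*I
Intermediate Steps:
a(v) = -20 - 10*v (a(v) = -20 + 5*((3 - 5)*v) = -20 + 5*(-2*v) = -20 - 10*v)
K = -24 (K = -2*(-4)*(-3) = 8*(-3) = -24)
L(J) = -1/24 (L(J) = 1/(-24) = -1/24)
√(L((0 + a(5))*(-2)) - 41451) = √(-1/24 - 41451) = √(-994825/24) = 5*I*√238758/12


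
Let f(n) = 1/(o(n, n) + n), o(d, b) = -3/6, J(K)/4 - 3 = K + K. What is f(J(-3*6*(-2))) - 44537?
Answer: -26677661/599 ≈ -44537.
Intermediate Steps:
J(K) = 12 + 8*K (J(K) = 12 + 4*(K + K) = 12 + 4*(2*K) = 12 + 8*K)
o(d, b) = -1/2 (o(d, b) = -3*1/6 = -1/2)
f(n) = 1/(-1/2 + n)
f(J(-3*6*(-2))) - 44537 = 2/(-1 + 2*(12 + 8*(-3*6*(-2)))) - 44537 = 2/(-1 + 2*(12 + 8*(-18*(-2)))) - 44537 = 2/(-1 + 2*(12 + 8*36)) - 44537 = 2/(-1 + 2*(12 + 288)) - 44537 = 2/(-1 + 2*300) - 44537 = 2/(-1 + 600) - 44537 = 2/599 - 44537 = -26677661/599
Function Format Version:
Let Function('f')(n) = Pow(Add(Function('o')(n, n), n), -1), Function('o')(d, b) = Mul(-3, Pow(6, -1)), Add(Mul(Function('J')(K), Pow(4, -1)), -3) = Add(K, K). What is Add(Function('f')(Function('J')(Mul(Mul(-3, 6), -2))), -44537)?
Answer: Rational(-26677661, 599) ≈ -44537.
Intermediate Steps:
Function('J')(K) = Add(12, Mul(8, K)) (Function('J')(K) = Add(12, Mul(4, Add(K, K))) = Add(12, Mul(4, Mul(2, K))) = Add(12, Mul(8, K)))
Function('o')(d, b) = Rational(-1, 2) (Function('o')(d, b) = Mul(-3, Rational(1, 6)) = Rational(-1, 2))
Function('f')(n) = Pow(Add(Rational(-1, 2), n), -1)
Add(Function('f')(Function('J')(Mul(Mul(-3, 6), -2))), -44537) = Add(Mul(2, Pow(Add(-1, Mul(2, Add(12, Mul(8, Mul(Mul(-3, 6), -2))))), -1)), -44537) = Add(Mul(2, Pow(Add(-1, Mul(2, Add(12, Mul(8, Mul(-18, -2))))), -1)), -44537) = Add(Mul(2, Pow(Add(-1, Mul(2, Add(12, Mul(8, 36)))), -1)), -44537) = Add(Mul(2, Pow(Add(-1, Mul(2, Add(12, 288))), -1)), -44537) = Add(Mul(2, Pow(Add(-1, Mul(2, 300)), -1)), -44537) = Add(Mul(2, Pow(Add(-1, 600), -1)), -44537) = Add(Mul(2, Pow(599, -1)), -44537) = Add(Mul(2, Rational(1, 599)), -44537) = Add(Rational(2, 599), -44537) = Rational(-26677661, 599)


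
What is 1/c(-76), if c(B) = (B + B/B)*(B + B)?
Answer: 1/11400 ≈ 8.7719e-5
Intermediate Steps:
c(B) = 2*B*(1 + B) (c(B) = (B + 1)*(2*B) = (1 + B)*(2*B) = 2*B*(1 + B))
1/c(-76) = 1/(2*(-76)*(1 - 76)) = 1/(2*(-76)*(-75)) = 1/11400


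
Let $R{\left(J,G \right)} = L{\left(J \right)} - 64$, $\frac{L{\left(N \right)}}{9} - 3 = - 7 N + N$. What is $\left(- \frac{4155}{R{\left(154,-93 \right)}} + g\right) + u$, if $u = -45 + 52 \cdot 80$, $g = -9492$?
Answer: $- \frac{44909926}{8353} \approx -5376.5$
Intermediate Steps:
$L{\left(N \right)} = 27 - 54 N$ ($L{\left(N \right)} = 27 + 9 \left(- 7 N + N\right) = 27 + 9 \left(- 6 N\right) = 27 - 54 N$)
$R{\left(J,G \right)} = -37 - 54 J$ ($R{\left(J,G \right)} = \left(27 - 54 J\right) - 64 = -37 - 54 J$)
$u = 4115$ ($u = -45 + 4160 = 4115$)
$\left(- \frac{4155}{R{\left(154,-93 \right)}} + g\right) + u = \left(- \frac{4155}{-37 - 8316} - 9492\right) + 4115 = \left(- \frac{4155}{-8353} - 9492\right) + 4115 = \left(\left(-4155\right) \left(- \frac{1}{8353}\right) - 9492\right) + 4115 = \left(\frac{4155}{8353} - 9492\right) + 4115 = - \frac{79282521}{8353} + 4115 = - \frac{44909926}{8353}$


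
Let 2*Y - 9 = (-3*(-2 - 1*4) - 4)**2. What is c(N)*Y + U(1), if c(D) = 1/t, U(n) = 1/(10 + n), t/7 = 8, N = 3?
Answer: 2367/1232 ≈ 1.9213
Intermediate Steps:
t = 56 (t = 7*8 = 56)
c(D) = 1/56
Y = 205/2 (Y = 9/2 + (-3*(-2 - 1*4) - 4)**2/2 = 9/2 + (-3*(-2 - 4) - 4)**2/2 = 9/2 + (-3*(-6) - 4)**2/2 = 9/2 + (18 - 4)**2/2 = 9/2 + (1/2)*14**2 = 9/2 + (1/2)*196 = 9/2 + 98 = 205/2 ≈ 102.50)
c(N)*Y + U(1) = (1/56)*(205/2) + 1/(10 + 1) = 205/112 + 1/11 = 2367/1232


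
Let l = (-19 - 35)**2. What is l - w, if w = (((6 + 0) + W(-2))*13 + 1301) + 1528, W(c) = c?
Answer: 35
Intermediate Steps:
w = 2881 (w = (((6 + 0) - 2)*13 + 1301) + 1528 = ((6 - 2)*13 + 1301) + 1528 = (4*13 + 1301) + 1528 = (52 + 1301) + 1528 = 1353 + 1528 = 2881)
l = 2916 (l = (-54)**2 = 2916)
l - w = 2916 - 1*2881 = 2916 - 2881 = 35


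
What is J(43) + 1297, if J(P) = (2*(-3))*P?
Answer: 1039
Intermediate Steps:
J(P) = -6*P
J(43) + 1297 = -6*43 + 1297 = -258 + 1297 = 1039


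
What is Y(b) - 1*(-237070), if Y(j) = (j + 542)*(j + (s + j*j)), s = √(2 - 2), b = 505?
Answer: 267776980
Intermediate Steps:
s = 0 (s = √0 = 0)
Y(j) = (542 + j)*(j + j²) (Y(j) = (j + 542)*(j + (0 + j*j)) = (542 + j)*(j + (0 + j²)) = (542 + j)*(j + j²))
Y(b) - 1*(-237070) = 505*(542 + 505² + 543*505) - 1*(-237070) = 505*(542 + 255025 + 274215) + 237070 = 505*529782 + 237070 = 267539910 + 237070 = 267776980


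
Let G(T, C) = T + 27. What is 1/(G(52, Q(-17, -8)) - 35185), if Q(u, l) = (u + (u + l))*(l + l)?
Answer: -1/35106 ≈ -2.8485e-5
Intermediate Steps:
Q(u, l) = 2*l*(l + 2*u) (Q(u, l) = (u + (l + u))*(2*l) = (l + 2*u)*(2*l) = 2*l*(l + 2*u))
G(T, C) = 27 + T
1/(G(52, Q(-17, -8)) - 35185) = 1/((27 + 52) - 35185) = 1/(79 - 35185) = 1/(-35106) = -1/35106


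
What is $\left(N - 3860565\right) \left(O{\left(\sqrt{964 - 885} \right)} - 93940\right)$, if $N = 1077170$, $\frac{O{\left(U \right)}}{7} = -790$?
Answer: $276864300650$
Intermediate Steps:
$O{\left(U \right)} = -5530$ ($O{\left(U \right)} = 7 \left(-790\right) = -5530$)
$\left(N - 3860565\right) \left(O{\left(\sqrt{964 - 885} \right)} - 93940\right) = \left(1077170 - 3860565\right) \left(-5530 - 93940\right) = \left(-2783395\right) \left(-99470\right) = 276864300650$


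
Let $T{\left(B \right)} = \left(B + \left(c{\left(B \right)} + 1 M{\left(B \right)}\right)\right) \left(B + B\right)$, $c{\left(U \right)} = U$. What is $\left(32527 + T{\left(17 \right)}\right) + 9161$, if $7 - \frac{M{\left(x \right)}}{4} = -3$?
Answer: $44204$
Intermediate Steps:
$M{\left(x \right)} = 40$ ($M{\left(x \right)} = 28 - -12 = 28 + 12 = 40$)
$T{\left(B \right)} = 2 B \left(40 + 2 B\right)$ ($T{\left(B \right)} = \left(B + \left(B + 1 \cdot 40\right)\right) \left(B + B\right) = \left(B + \left(B + 40\right)\right) 2 B = \left(B + \left(40 + B\right)\right) 2 B = \left(40 + 2 B\right) 2 B = 2 B \left(40 + 2 B\right)$)
$\left(32527 + T{\left(17 \right)}\right) + 9161 = \left(32527 + 4 \cdot 17 \left(20 + 17\right)\right) + 9161 = \left(32527 + 4 \cdot 17 \cdot 37\right) + 9161 = \left(32527 + 2516\right) + 9161 = 35043 + 9161 = 44204$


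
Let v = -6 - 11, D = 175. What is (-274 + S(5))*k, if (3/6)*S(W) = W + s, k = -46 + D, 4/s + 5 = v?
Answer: -375132/11 ≈ -34103.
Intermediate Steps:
v = -17
s = -2/11 (s = 4/(-5 - 17) = 4/(-22) = 4*(-1/22) = -2/11 ≈ -0.18182)
k = 129 (k = -46 + 175 = 129)
S(W) = -4/11 + 2*W (S(W) = 2*(W - 2/11) = 2*(-2/11 + W) = -4/11 + 2*W)
(-274 + S(5))*k = (-274 + (-4/11 + 2*5))*129 = (-274 + (-4/11 + 10))*129 = (-274 + 106/11)*129 = -2908/11*129 = -375132/11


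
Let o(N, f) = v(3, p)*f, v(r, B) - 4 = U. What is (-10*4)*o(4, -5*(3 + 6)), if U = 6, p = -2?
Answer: 18000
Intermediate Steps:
v(r, B) = 10 (v(r, B) = 4 + 6 = 10)
o(N, f) = 10*f
(-10*4)*o(4, -5*(3 + 6)) = (-10*4)*(10*(-5*(3 + 6))) = -400*(-5*9) = -400*(-45) = -40*(-450) = 18000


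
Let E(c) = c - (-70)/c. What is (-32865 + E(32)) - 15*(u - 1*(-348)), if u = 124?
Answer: -638573/16 ≈ -39911.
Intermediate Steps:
E(c) = c + 70/c
(-32865 + E(32)) - 15*(u - 1*(-348)) = (-32865 + (32 + 70/32)) - 15*(124 - 1*(-348)) = (-32865 + (32 + 70*(1/32))) - 15*(124 + 348) = (-32865 + (32 + 35/16)) - 15*472 = (-32865 + 547/16) - 7080 = -525293/16 - 7080 = -638573/16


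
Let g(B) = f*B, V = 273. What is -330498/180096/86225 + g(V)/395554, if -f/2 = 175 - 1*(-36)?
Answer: -21299274785613/73124643985600 ≈ -0.29127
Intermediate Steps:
f = -422 (f = -2*(175 - 1*(-36)) = -2*(175 + 36) = -2*211 = -422)
g(B) = -422*B
-330498/180096/86225 + g(V)/395554 = -330498/180096/86225 - 422*273/395554 = -330498*1/180096*(1/86225) - 115206*1/395554 = -7869/4288*1/86225 - 57603/197777 = -7869/369732800 - 57603/197777 = -21299274785613/73124643985600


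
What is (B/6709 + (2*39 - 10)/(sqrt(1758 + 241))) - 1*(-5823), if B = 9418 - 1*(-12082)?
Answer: 39088007/6709 + 68*sqrt(1999)/1999 ≈ 5827.7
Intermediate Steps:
B = 21500 (B = 9418 + 12082 = 21500)
(B/6709 + (2*39 - 10)/(sqrt(1758 + 241))) - 1*(-5823) = (21500/6709 + (2*39 - 10)/(sqrt(1758 + 241))) - 1*(-5823) = (21500*(1/6709) + (78 - 10)/(sqrt(1999))) + 5823 = (21500/6709 + 68*(sqrt(1999)/1999)) + 5823 = (21500/6709 + 68*sqrt(1999)/1999) + 5823 = 39088007/6709 + 68*sqrt(1999)/1999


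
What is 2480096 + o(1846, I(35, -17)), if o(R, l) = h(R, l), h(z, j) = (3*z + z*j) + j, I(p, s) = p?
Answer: 2550279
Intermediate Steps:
h(z, j) = j + 3*z + j*z (h(z, j) = (3*z + j*z) + j = j + 3*z + j*z)
o(R, l) = l + 3*R + R*l (o(R, l) = l + 3*R + l*R = l + 3*R + R*l)
2480096 + o(1846, I(35, -17)) = 2480096 + (35 + 3*1846 + 1846*35) = 2480096 + (35 + 5538 + 64610) = 2480096 + 70183 = 2550279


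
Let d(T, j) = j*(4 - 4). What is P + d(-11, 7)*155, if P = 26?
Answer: 26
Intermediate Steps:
d(T, j) = 0 (d(T, j) = j*0 = 0)
P + d(-11, 7)*155 = 26 + 0*155 = 26 + 0 = 26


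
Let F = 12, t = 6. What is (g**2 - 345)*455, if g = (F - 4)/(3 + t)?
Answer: -12685855/81 ≈ -1.5662e+5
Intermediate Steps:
g = 8/9 (g = (12 - 4)/(3 + 6) = 8/9 ≈ 0.88889)
(g**2 - 345)*455 = ((8/9)**2 - 345)*455 = (64/81 - 345)*455 = -27881/81*455 = -12685855/81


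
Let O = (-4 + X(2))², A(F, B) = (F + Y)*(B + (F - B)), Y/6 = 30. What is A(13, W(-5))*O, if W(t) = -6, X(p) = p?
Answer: 10036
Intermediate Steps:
Y = 180 (Y = 6*30 = 180)
A(F, B) = F*(180 + F) (A(F, B) = (F + 180)*(B + (F - B)) = (180 + F)*F = F*(180 + F))
O = 4 (O = (-4 + 2)² = (-2)² = 4)
A(13, W(-5))*O = (13*(180 + 13))*4 = (13*193)*4 = 2509*4 = 10036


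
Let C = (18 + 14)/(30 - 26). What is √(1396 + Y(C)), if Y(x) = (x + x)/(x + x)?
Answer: √1397 ≈ 37.376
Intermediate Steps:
C = 8 (C = 32/4 = 32*(¼) = 8)
Y(x) = 1 (Y(x) = (2*x)/((2*x)) = (2*x)*(1/(2*x)) = 1)
√(1396 + Y(C)) = √(1396 + 1) = √1397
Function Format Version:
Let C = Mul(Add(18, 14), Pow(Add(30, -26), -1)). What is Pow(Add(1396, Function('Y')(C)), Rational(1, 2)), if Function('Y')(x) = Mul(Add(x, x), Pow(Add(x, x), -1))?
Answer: Pow(1397, Rational(1, 2)) ≈ 37.376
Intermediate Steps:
C = 8 (C = Mul(32, Pow(4, -1)) = Mul(32, Rational(1, 4)) = 8)
Function('Y')(x) = 1 (Function('Y')(x) = Mul(Mul(2, x), Pow(Mul(2, x), -1)) = Mul(Mul(2, x), Mul(Rational(1, 2), Pow(x, -1))) = 1)
Pow(Add(1396, Function('Y')(C)), Rational(1, 2)) = Pow(Add(1396, 1), Rational(1, 2)) = Pow(1397, Rational(1, 2))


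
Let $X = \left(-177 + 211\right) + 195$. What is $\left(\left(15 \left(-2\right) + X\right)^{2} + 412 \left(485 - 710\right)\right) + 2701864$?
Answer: $2648765$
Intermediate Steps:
$X = 229$ ($X = 34 + 195 = 229$)
$\left(\left(15 \left(-2\right) + X\right)^{2} + 412 \left(485 - 710\right)\right) + 2701864 = \left(\left(15 \left(-2\right) + 229\right)^{2} + 412 \left(485 - 710\right)\right) + 2701864 = \left(\left(-30 + 229\right)^{2} + 412 \left(-225\right)\right) + 2701864 = \left(199^{2} - 92700\right) + 2701864 = \left(39601 - 92700\right) + 2701864 = -53099 + 2701864 = 2648765$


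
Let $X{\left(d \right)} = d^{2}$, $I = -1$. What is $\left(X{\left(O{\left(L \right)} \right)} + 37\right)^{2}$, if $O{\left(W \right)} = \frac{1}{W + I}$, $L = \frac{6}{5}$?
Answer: $3844$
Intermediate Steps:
$L = \frac{6}{5}$ ($L = 6 \cdot \frac{1}{5} = \frac{6}{5} \approx 1.2$)
$O{\left(W \right)} = \frac{1}{-1 + W}$ ($O{\left(W \right)} = \frac{1}{W - 1} = \frac{1}{-1 + W}$)
$\left(X{\left(O{\left(L \right)} \right)} + 37\right)^{2} = \left(\left(\frac{1}{-1 + \frac{6}{5}}\right)^{2} + 37\right)^{2} = \left(\left(\frac{1}{\frac{1}{5}}\right)^{2} + 37\right)^{2} = \left(5^{2} + 37\right)^{2} = \left(25 + 37\right)^{2} = 62^{2} = 3844$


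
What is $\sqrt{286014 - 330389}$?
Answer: $25 i \sqrt{71} \approx 210.65 i$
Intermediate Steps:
$\sqrt{286014 - 330389} = \sqrt{-44375} = 25 i \sqrt{71}$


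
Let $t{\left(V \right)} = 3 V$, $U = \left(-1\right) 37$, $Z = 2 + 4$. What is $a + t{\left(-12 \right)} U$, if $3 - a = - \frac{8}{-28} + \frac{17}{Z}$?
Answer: $\frac{55939}{42} \approx 1331.9$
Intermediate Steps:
$Z = 6$
$U = -37$
$a = - \frac{5}{42}$ ($a = 3 - \left(- \frac{8}{-28} + \frac{17}{6}\right) = 3 - \left(\left(-8\right) \left(- \frac{1}{28}\right) + 17 \cdot \frac{1}{6}\right) = 3 - \left(\frac{2}{7} + \frac{17}{6}\right) = 3 - \frac{131}{42} = - \frac{5}{42} \approx -0.11905$)
$a + t{\left(-12 \right)} U = - \frac{5}{42} + 3 \left(-12\right) \left(-37\right) = - \frac{5}{42} - -1332 = - \frac{5}{42} + 1332 = \frac{55939}{42}$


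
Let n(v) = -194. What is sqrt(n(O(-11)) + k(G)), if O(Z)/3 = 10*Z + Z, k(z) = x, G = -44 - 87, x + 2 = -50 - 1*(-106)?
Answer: 2*I*sqrt(35) ≈ 11.832*I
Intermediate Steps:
x = 54 (x = -2 + (-50 - 1*(-106)) = -2 + (-50 + 106) = -2 + 56 = 54)
G = -131
k(z) = 54
O(Z) = 33*Z (O(Z) = 3*(10*Z + Z) = 3*(11*Z) = 33*Z)
sqrt(n(O(-11)) + k(G)) = sqrt(-194 + 54) = sqrt(-140) = 2*I*sqrt(35)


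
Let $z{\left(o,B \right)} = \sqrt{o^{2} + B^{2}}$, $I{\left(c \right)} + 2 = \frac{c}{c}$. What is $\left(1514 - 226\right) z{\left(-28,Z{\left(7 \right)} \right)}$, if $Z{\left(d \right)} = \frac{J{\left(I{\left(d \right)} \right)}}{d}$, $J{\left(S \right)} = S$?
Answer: $184 \sqrt{38417} \approx 36065.0$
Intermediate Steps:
$I{\left(c \right)} = -1$ ($I{\left(c \right)} = -2 + \frac{c}{c} = -2 + 1 = -1$)
$Z{\left(d \right)} = - \frac{1}{d}$
$z{\left(o,B \right)} = \sqrt{B^{2} + o^{2}}$
$\left(1514 - 226\right) z{\left(-28,Z{\left(7 \right)} \right)} = \left(1514 - 226\right) \sqrt{\left(- \frac{1}{7}\right)^{2} + \left(-28\right)^{2}} = 1288 \sqrt{\left(\left(-1\right) \frac{1}{7}\right)^{2} + 784} = 1288 \sqrt{\left(- \frac{1}{7}\right)^{2} + 784} = 1288 \sqrt{\frac{1}{49} + 784} = 1288 \sqrt{\frac{38417}{49}} = 1288 \frac{\sqrt{38417}}{7} = 184 \sqrt{38417}$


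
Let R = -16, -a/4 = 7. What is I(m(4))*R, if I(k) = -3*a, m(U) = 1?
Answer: -1344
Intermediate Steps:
a = -28 (a = -4*7 = -28)
I(k) = 84 (I(k) = -3*(-28) = 84)
I(m(4))*R = 84*(-16) = -1344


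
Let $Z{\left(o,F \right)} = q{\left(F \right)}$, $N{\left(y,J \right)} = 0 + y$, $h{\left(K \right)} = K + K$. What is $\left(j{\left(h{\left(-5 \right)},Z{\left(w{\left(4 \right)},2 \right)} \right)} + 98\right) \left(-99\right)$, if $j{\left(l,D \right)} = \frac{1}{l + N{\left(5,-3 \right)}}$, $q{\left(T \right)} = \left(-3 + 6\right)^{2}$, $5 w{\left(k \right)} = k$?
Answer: $- \frac{48411}{5} \approx -9682.2$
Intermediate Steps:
$w{\left(k \right)} = \frac{k}{5}$
$h{\left(K \right)} = 2 K$
$N{\left(y,J \right)} = y$
$q{\left(T \right)} = 9$ ($q{\left(T \right)} = 3^{2} = 9$)
$Z{\left(o,F \right)} = 9$
$j{\left(l,D \right)} = \frac{1}{5 + l}$ ($j{\left(l,D \right)} = \frac{1}{l + 5} = \frac{1}{5 + l}$)
$\left(j{\left(h{\left(-5 \right)},Z{\left(w{\left(4 \right)},2 \right)} \right)} + 98\right) \left(-99\right) = \left(\frac{1}{5 + 2 \left(-5\right)} + 98\right) \left(-99\right) = \left(\frac{1}{5 - 10} + 98\right) \left(-99\right) = \left(\frac{1}{-5} + 98\right) \left(-99\right) = \left(- \frac{1}{5} + 98\right) \left(-99\right) = \frac{489}{5} \left(-99\right) = - \frac{48411}{5}$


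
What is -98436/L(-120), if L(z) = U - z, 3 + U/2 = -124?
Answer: 49218/67 ≈ 734.60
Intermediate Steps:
U = -254 (U = -6 + 2*(-124) = -6 - 248 = -254)
L(z) = -254 - z
-98436/L(-120) = -98436/(-254 - 1*(-120)) = -98436/(-254 + 120) = -98436/(-134) = -98436*(-1/134) = 49218/67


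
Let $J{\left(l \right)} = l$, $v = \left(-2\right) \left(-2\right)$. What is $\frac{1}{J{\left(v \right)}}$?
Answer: $\frac{1}{4} \approx 0.25$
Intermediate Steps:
$v = 4$
$\frac{1}{J{\left(v \right)}} = \frac{1}{4}$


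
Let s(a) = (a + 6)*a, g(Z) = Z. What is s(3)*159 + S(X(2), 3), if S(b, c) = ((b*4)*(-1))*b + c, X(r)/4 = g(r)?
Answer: 4040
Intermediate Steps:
X(r) = 4*r
s(a) = a*(6 + a) (s(a) = (6 + a)*a = a*(6 + a))
S(b, c) = c - 4*b² (S(b, c) = ((4*b)*(-1))*b + c = (-4*b)*b + c = -4*b² + c = c - 4*b²)
s(3)*159 + S(X(2), 3) = (3*(6 + 3))*159 + (3 - 4*(4*2)²) = (3*9)*159 + (3 - 4*8²) = 27*159 + (3 - 4*64) = 4293 + (3 - 256) = 4293 - 253 = 4040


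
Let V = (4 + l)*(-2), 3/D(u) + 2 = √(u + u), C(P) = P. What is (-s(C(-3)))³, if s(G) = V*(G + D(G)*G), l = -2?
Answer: 864*(-17*I + 3*√6)/(-14*I + 3*√6) ≈ 1009.2 - 76.189*I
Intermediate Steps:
D(u) = 3/(-2 + √2*√u) (D(u) = 3/(-2 + √(u + u)) = 3/(-2 + √(2*u)) = 3/(-2 + √2*√u))
V = -4 (V = (4 - 2)*(-2) = 2*(-2) = -4)
s(G) = -4*G - 12*G/(-2 + √2*√G) (s(G) = -4*(G + (3/(-2 + √2*√G))*G) = -4*(G + 3*G/(-2 + √2*√G)) = -4*G - 12*G/(-2 + √2*√G))
(-s(C(-3)))³ = (-(-4)*(-3)*(1 + √2*√(-3))/(-2 + √2*√(-3)))³ = (-(-4)*(-3)*(1 + √2*(I*√3))/(-2 + √2*(I*√3)))³ = (-(-4)*(-3)*(1 + I*√6)/(-2 + I*√6))³ = (-12*(1 + I*√6)/(-2 + I*√6))³ = -1728*(1 + I*√6)³/(-2 + I*√6)³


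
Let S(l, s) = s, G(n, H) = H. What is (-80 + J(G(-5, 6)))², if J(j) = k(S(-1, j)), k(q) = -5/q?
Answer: 235225/36 ≈ 6534.0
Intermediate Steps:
J(j) = -5/j
(-80 + J(G(-5, 6)))² = (-80 - 5/6)² = (-80 - 5*⅙)² = (-80 - ⅚)² = (-485/6)² = 235225/36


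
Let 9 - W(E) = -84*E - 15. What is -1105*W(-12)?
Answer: 1087320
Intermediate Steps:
W(E) = 24 + 84*E (W(E) = 9 - (-84*E - 15) = 9 - (-15 - 84*E) = 9 + (15 + 84*E) = 24 + 84*E)
-1105*W(-12) = -1105*(24 + 84*(-12)) = -1105*(24 - 1008) = -1105*(-984) = 1087320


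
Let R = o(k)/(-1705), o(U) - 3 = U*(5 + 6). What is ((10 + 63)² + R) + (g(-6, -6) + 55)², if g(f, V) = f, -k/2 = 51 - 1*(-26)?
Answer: 13181341/1705 ≈ 7731.0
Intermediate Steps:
k = -154 (k = -2*(51 - 1*(-26)) = -2*(51 + 26) = -2*77 = -154)
o(U) = 3 + 11*U (o(U) = 3 + U*(5 + 6) = 3 + U*11 = 3 + 11*U)
R = 1691/1705 (R = (3 + 11*(-154))/(-1705) = (3 - 1694)*(-1/1705) = -1691*(-1/1705) = 1691/1705 ≈ 0.99179)
((10 + 63)² + R) + (g(-6, -6) + 55)² = ((10 + 63)² + 1691/1705) + (-6 + 55)² = (73² + 1691/1705) + 49² = (5329 + 1691/1705) + 2401 = 9087636/1705 + 2401 = 13181341/1705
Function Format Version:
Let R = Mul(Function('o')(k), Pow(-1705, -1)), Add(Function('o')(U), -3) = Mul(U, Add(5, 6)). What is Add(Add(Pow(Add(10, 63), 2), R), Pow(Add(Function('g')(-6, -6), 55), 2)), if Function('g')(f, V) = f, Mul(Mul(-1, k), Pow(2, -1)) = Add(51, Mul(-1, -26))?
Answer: Rational(13181341, 1705) ≈ 7731.0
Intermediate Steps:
k = -154 (k = Mul(-2, Add(51, Mul(-1, -26))) = Mul(-2, Add(51, 26)) = Mul(-2, 77) = -154)
Function('o')(U) = Add(3, Mul(11, U)) (Function('o')(U) = Add(3, Mul(U, Add(5, 6))) = Add(3, Mul(U, 11)) = Add(3, Mul(11, U)))
R = Rational(1691, 1705) (R = Mul(Add(3, Mul(11, -154)), Pow(-1705, -1)) = Mul(Add(3, -1694), Rational(-1, 1705)) = Mul(-1691, Rational(-1, 1705)) = Rational(1691, 1705) ≈ 0.99179)
Add(Add(Pow(Add(10, 63), 2), R), Pow(Add(Function('g')(-6, -6), 55), 2)) = Add(Add(Pow(Add(10, 63), 2), Rational(1691, 1705)), Pow(Add(-6, 55), 2)) = Add(Add(Pow(73, 2), Rational(1691, 1705)), Pow(49, 2)) = Add(Add(5329, Rational(1691, 1705)), 2401) = Add(Rational(9087636, 1705), 2401) = Rational(13181341, 1705)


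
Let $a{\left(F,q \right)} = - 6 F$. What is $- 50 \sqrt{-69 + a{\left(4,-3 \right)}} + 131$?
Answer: $131 - 50 i \sqrt{93} \approx 131.0 - 482.18 i$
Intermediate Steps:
$- 50 \sqrt{-69 + a{\left(4,-3 \right)}} + 131 = - 50 \sqrt{-69 - 24} + 131 = - 50 \sqrt{-93} + 131 = - 50 i \sqrt{93} + 131 = 131 - 50 i \sqrt{93}$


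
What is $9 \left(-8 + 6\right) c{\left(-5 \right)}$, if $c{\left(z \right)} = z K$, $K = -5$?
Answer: $-450$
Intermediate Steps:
$c{\left(z \right)} = - 5 z$ ($c{\left(z \right)} = z \left(-5\right) = - 5 z$)
$9 \left(-8 + 6\right) c{\left(-5 \right)} = 9 \left(-8 + 6\right) \left(\left(-5\right) \left(-5\right)\right) = 9 \left(-2\right) 25 = \left(-18\right) 25 = -450$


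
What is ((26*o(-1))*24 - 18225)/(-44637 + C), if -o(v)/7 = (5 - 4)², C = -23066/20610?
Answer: 232820865/459995818 ≈ 0.50614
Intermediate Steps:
C = -11533/10305 (C = -23066*1/20610 = -11533/10305 ≈ -1.1192)
o(v) = -7 (o(v) = -7*(5 - 4)² = -7*1² = -7*1 = -7)
((26*o(-1))*24 - 18225)/(-44637 + C) = ((26*(-7))*24 - 18225)/(-44637 - 11533/10305) = (-182*24 - 18225)/(-459995818/10305) = (-4368 - 18225)*(-10305/459995818) = -22593*(-10305/459995818) = 232820865/459995818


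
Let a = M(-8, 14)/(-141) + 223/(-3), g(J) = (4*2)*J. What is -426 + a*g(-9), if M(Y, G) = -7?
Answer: 231354/47 ≈ 4922.4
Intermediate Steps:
g(J) = 8*J
a = -10474/141 (a = -7/(-141) + 223/(-3) = -7*(-1/141) + 223*(-⅓) = 7/141 - 223/3 = -10474/141 ≈ -74.284)
-426 + a*g(-9) = -426 - 83792*(-9)/141 = -426 - 10474/141*(-72) = -426 + 251376/47 = 231354/47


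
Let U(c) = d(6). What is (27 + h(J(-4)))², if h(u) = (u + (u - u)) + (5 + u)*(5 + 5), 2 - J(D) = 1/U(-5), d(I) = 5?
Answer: 234256/25 ≈ 9370.2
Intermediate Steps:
U(c) = 5
J(D) = 9/5 (J(D) = 2 - 1/5 = 2 - 1*⅕ = 2 - ⅕ = 9/5)
h(u) = 50 + 11*u (h(u) = (u + 0) + (5 + u)*10 = u + (50 + 10*u) = 50 + 11*u)
(27 + h(J(-4)))² = (27 + (50 + 11*(9/5)))² = (27 + (50 + 99/5))² = (27 + 349/5)² = (484/5)² = 234256/25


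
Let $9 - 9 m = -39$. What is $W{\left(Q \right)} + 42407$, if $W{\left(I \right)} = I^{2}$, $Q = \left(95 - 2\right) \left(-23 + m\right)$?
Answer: $2741856$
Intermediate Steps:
$m = \frac{16}{3}$ ($m = 1 - - \frac{13}{3} = 1 + \frac{13}{3} = \frac{16}{3} \approx 5.3333$)
$Q = -1643$ ($Q = \left(95 - 2\right) \left(-23 + \frac{16}{3}\right) = 93 \left(- \frac{53}{3}\right) = -1643$)
$W{\left(Q \right)} + 42407 = \left(-1643\right)^{2} + 42407 = 2699449 + 42407 = 2741856$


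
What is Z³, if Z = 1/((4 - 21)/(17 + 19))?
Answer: -46656/4913 ≈ -9.4964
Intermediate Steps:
Z = -36/17 (Z = 1/(-17/36) = -36/17 ≈ -2.1176)
Z³ = (-36/17)³ = -46656/4913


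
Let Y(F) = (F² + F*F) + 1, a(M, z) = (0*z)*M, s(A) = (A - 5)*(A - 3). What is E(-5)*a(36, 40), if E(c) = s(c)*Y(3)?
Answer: 0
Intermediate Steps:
s(A) = (-5 + A)*(-3 + A)
a(M, z) = 0 (a(M, z) = 0*M = 0)
Y(F) = 1 + 2*F² (Y(F) = (F² + F²) + 1 = 2*F² + 1 = 1 + 2*F²)
E(c) = 285 - 152*c + 19*c² (E(c) = (15 + c² - 8*c)*(1 + 2*3²) = (15 + c² - 8*c)*(1 + 2*9) = (15 + c² - 8*c)*(1 + 18) = (15 + c² - 8*c)*19 = 285 - 152*c + 19*c²)
E(-5)*a(36, 40) = (285 - 152*(-5) + 19*(-5)²)*0 = (285 + 760 + 19*25)*0 = (285 + 760 + 475)*0 = 1520*0 = 0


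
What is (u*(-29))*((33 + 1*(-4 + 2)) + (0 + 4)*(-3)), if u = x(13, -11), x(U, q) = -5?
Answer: 2755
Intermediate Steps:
u = -5
(u*(-29))*((33 + 1*(-4 + 2)) + (0 + 4)*(-3)) = (-5*(-29))*((33 + 1*(-4 + 2)) + (0 + 4)*(-3)) = 145*((33 + 1*(-2)) + 4*(-3)) = 145*((33 - 2) - 12) = 145*(31 - 12) = 145*19 = 2755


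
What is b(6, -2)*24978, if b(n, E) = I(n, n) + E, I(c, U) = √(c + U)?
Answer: -49956 + 49956*√3 ≈ 36570.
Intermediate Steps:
I(c, U) = √(U + c)
b(n, E) = E + √2*√n (b(n, E) = √(n + n) + E = √(2*n) + E = √2*√n + E = E + √2*√n)
b(6, -2)*24978 = (-2 + √2*√6)*24978 = (-2 + 2*√3)*24978 = -49956 + 49956*√3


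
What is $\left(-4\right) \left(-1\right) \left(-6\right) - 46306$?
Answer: $-46330$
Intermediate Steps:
$\left(-4\right) \left(-1\right) \left(-6\right) - 46306 = 4 \left(-6\right) - 46306 = -24 - 46306 = -46330$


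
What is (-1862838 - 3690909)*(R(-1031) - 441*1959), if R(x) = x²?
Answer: -1105428910374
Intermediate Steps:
(-1862838 - 3690909)*(R(-1031) - 441*1959) = (-1862838 - 3690909)*((-1031)² - 441*1959) = -5553747*(1062961 - 863919) = -5553747*199042 = -1105428910374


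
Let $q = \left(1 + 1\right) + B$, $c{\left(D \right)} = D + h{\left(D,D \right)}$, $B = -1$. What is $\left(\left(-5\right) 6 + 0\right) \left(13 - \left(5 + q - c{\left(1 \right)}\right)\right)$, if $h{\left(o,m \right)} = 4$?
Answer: $-360$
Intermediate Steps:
$c{\left(D \right)} = 4 + D$ ($c{\left(D \right)} = D + 4 = 4 + D$)
$q = 1$ ($q = \left(1 + 1\right) - 1 = 2 - 1 = 1$)
$\left(\left(-5\right) 6 + 0\right) \left(13 - \left(5 + q - c{\left(1 \right)}\right)\right) = \left(\left(-5\right) 6 + 0\right) \left(13 + \left(\left(-5 - 1\right) + \left(4 + 1\right)\right)\right) = \left(-30 + 0\right) \left(13 + \left(\left(-5 - 1\right) + 5\right)\right) = - 30 \left(13 + \left(-6 + 5\right)\right) = - 30 \left(13 - 1\right) = \left(-30\right) 12 = -360$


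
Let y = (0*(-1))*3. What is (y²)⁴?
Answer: 0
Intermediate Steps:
y = 0 (y = 0*3 = 0)
(y²)⁴ = (0²)⁴ = 0⁴ = 0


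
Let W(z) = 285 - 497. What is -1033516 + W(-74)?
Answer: -1033728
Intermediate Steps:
W(z) = -212
-1033516 + W(-74) = -1033516 - 212 = -1033728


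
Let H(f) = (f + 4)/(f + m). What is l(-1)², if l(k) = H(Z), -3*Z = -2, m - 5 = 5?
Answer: 49/256 ≈ 0.19141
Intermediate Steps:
m = 10 (m = 5 + 5 = 10)
Z = ⅔ (Z = -⅓*(-2) = ⅔ ≈ 0.66667)
H(f) = (4 + f)/(10 + f) (H(f) = (f + 4)/(f + 10) = (4 + f)/(10 + f))
l(k) = 7/16 (l(k) = (4 + ⅔)/(10 + ⅔) = (14/3)/(32/3) = (3/32)*(14/3) = 7/16)
l(-1)² = (7/16)² = 49/256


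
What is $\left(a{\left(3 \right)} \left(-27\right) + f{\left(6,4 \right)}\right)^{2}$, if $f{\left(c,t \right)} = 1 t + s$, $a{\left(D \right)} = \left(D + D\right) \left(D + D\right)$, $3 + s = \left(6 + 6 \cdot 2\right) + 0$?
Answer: $908209$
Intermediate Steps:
$s = 15$ ($s = -3 + \left(\left(6 + 6 \cdot 2\right) + 0\right) = -3 + \left(\left(6 + 12\right) + 0\right) = -3 + \left(18 + 0\right) = -3 + 18 = 15$)
$a{\left(D \right)} = 4 D^{2}$ ($a{\left(D \right)} = 2 D 2 D = 4 D^{2}$)
$f{\left(c,t \right)} = 15 + t$ ($f{\left(c,t \right)} = 1 t + 15 = t + 15 = 15 + t$)
$\left(a{\left(3 \right)} \left(-27\right) + f{\left(6,4 \right)}\right)^{2} = \left(4 \cdot 3^{2} \left(-27\right) + \left(15 + 4\right)\right)^{2} = \left(4 \cdot 9 \left(-27\right) + 19\right)^{2} = \left(36 \left(-27\right) + 19\right)^{2} = \left(-972 + 19\right)^{2} = \left(-953\right)^{2} = 908209$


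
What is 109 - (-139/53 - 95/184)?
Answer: 1093579/9752 ≈ 112.14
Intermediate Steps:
109 - (-139/53 - 95/184) = 109 - 1*(-30611/9752) = 109 + 30611/9752 = 1093579/9752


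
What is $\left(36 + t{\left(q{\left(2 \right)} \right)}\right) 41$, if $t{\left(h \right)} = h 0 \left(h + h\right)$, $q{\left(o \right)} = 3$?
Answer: $1476$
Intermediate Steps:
$t{\left(h \right)} = 0$ ($t{\left(h \right)} = 0 \cdot 2 h = 0$)
$\left(36 + t{\left(q{\left(2 \right)} \right)}\right) 41 = \left(36 + 0\right) 41 = 36 \cdot 41 = 1476$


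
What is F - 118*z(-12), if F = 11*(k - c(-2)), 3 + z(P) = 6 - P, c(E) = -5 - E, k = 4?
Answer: -1693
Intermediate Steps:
z(P) = 3 - P (z(P) = -3 + (6 - P) = 3 - P)
F = 77 (F = 11*(4 - (-5 - 1*(-2))) = 11*(4 - (-5 + 2)) = 11*(4 - 1*(-3)) = 11*(4 + 3) = 11*7 = 77)
F - 118*z(-12) = 77 - 118*(3 - 1*(-12)) = 77 - 118*(3 + 12) = 77 - 118*15 = 77 - 1770 = -1693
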